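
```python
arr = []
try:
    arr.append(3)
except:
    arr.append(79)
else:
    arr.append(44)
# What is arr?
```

Step-by-step execution trace:
1. try: `arr.append(3)` → arr = [3]. No exception raised.
2. `except` is skipped.
3. `else` runs (try completed without exception): `arr.append(44)` → arr = [3, 44].
Result: [3, 44]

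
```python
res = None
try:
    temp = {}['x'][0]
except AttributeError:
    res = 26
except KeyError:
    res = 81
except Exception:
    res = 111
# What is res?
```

Step-by-step execution trace:
1. `temp = {}['x'][0]` raises KeyError.
2. `except AttributeError` does not match KeyError; skipped.
3. `except KeyError` matches → res = 81.
4. Remaining except clauses are skipped.
Result: 81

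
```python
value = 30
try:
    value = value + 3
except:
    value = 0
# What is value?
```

Step-by-step execution trace:
1. value starts at 30.
2. try: `value = value + 3` → value = 33. No exception raised.
3. `except` is skipped.
Result: 33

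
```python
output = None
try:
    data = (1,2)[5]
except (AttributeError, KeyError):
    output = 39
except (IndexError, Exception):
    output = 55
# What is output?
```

Step-by-step execution trace:
1. `data = (1,2)[5]` raises IndexError.
2. `except (AttributeError, KeyError)` does not match IndexError; skipped.
3. `except (IndexError, Exception)` matches (IndexError is in the tuple) → output = 55.
Result: 55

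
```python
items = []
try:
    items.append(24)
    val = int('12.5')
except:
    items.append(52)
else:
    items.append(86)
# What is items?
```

Step-by-step execution trace:
1. try: `items.append(24)` → items = [24].
2. `val = int('12.5')` raises ValueError.
3. bare `except` matches → `items.append(52)` → items = [24, 52].
4. `else` is skipped (an exception was raised).
Result: [24, 52]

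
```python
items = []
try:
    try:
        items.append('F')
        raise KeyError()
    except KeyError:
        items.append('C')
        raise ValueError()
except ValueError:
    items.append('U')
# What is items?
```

Step-by-step execution trace:
1. Inner try: `items.append('F')` → items = ['F'].
2. `raise KeyError()` raises KeyError.
3. Inner `except KeyError` matches → `items.append('C')` → items = ['F', 'C'].
4. `raise ValueError()` raises ValueError; propagates to outer try.
5. Outer `except ValueError` matches → `items.append('U')` → items = ['F', 'C', 'U'].
Result: ['F', 'C', 'U']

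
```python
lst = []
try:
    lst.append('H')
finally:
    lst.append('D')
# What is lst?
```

Step-by-step execution trace:
1. try: `lst.append('H')` → lst = ['H'].
2. The try body completes without raising.
3. finally always runs: `lst.append('D')` → lst = ['H', 'D'].
Result: ['H', 'D']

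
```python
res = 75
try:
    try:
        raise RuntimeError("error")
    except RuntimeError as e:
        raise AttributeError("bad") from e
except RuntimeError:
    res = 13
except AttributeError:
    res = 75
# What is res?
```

Step-by-step execution trace:
1. Inner try raises RuntimeError; inner `except RuntimeError as e` catches it.
2. `raise AttributeError(...) from e` raises AttributeError (RuntimeError is attached as __cause__, but only AttributeError is active).
3. Outer `except RuntimeError` does not match AttributeError; skipped.
4. Outer `except AttributeError` matches → res = 75.
Result: 75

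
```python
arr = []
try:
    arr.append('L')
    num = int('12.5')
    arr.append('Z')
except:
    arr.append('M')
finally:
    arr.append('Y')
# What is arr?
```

Step-by-step execution trace:
1. try: `arr.append('L')` → arr = ['L'].
2. `num = int('12.5')` raises ValueError; `arr.append('Z')` is not reached.
3. bare `except` matches → `arr.append('M')` → arr = ['L', 'M'].
4. finally always runs: `arr.append('Y')` → arr = ['L', 'M', 'Y'].
Result: ['L', 'M', 'Y']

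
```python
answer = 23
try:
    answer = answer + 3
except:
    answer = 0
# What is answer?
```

Step-by-step execution trace:
1. answer starts at 23.
2. try: `answer = answer + 3` → answer = 26. No exception raised.
3. `except` is skipped.
Result: 26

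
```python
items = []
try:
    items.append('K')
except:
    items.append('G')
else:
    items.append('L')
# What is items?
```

Step-by-step execution trace:
1. try: `items.append('K')` → items = ['K']. No exception raised.
2. `except` is skipped.
3. `else` runs (try completed without exception): `items.append('L')` → items = ['K', 'L'].
Result: ['K', 'L']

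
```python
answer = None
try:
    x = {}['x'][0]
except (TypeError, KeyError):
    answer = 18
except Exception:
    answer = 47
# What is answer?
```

Step-by-step execution trace:
1. `x = {}['x'][0]` raises KeyError.
2. `except (TypeError, KeyError)` matches (KeyError is in the tuple) → answer = 18.
3. `except Exception` is not reached.
Result: 18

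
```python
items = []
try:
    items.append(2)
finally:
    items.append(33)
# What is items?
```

Step-by-step execution trace:
1. try: `items.append(2)` → items = [2].
2. The try body completes without raising.
3. finally always runs: `items.append(33)` → items = [2, 33].
Result: [2, 33]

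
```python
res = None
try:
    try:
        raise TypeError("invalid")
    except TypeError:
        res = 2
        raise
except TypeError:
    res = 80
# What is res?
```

Step-by-step execution trace:
1. Inner try: `raise TypeError("invalid")` raises TypeError.
2. Inner `except TypeError` matches → res = 2.
3. bare `raise` re-raises the same TypeError.
4. Outer `except TypeError` matches → res = 80.
Result: 80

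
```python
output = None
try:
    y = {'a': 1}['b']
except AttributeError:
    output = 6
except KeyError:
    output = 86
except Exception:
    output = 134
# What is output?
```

Step-by-step execution trace:
1. `y = {'a': 1}['b']` raises KeyError.
2. `except AttributeError` does not match KeyError; skipped.
3. `except KeyError` matches → output = 86.
4. Remaining except clauses are skipped.
Result: 86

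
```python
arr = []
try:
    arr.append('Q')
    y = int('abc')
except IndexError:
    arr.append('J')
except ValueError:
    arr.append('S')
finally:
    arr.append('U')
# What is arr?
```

Step-by-step execution trace:
1. try: `arr.append('Q')` → arr = ['Q'].
2. `y = int('abc')` raises ValueError.
3. `except IndexError` does not match ValueError; skipped.
4. `except ValueError` matches → `arr.append('S')` → arr = ['Q', 'S'].
5. finally always runs: `arr.append('U')` → arr = ['Q', 'S', 'U'].
Result: ['Q', 'S', 'U']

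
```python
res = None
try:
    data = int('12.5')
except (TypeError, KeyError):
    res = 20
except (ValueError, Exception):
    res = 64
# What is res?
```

Step-by-step execution trace:
1. `data = int('12.5')` raises ValueError.
2. `except (TypeError, KeyError)` does not match ValueError; skipped.
3. `except (ValueError, Exception)` matches (ValueError is in the tuple) → res = 64.
Result: 64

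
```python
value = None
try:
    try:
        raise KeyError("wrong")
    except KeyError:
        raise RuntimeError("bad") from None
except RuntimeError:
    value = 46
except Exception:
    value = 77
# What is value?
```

Step-by-step execution trace:
1. Inner try raises KeyError; inner `except KeyError` catches it.
2. `raise RuntimeError(...) from None` raises RuntimeError (from None suppresses __context__, but the active exception is still RuntimeError).
3. Outer `except RuntimeError` matches → value = 46.
4. `except Exception` is not reached.
Result: 46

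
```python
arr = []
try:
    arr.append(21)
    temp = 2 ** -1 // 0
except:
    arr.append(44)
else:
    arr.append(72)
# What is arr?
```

Step-by-step execution trace:
1. try: `arr.append(21)` → arr = [21].
2. `temp = 2 ** -1 // 0` raises ZeroDivisionError.
3. bare `except` matches → `arr.append(44)` → arr = [21, 44].
4. `else` is skipped (an exception was raised).
Result: [21, 44]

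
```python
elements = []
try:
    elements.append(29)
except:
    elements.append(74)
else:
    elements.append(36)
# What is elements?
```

Step-by-step execution trace:
1. try: `elements.append(29)` → elements = [29]. No exception raised.
2. `except` is skipped.
3. `else` runs (try completed without exception): `elements.append(36)` → elements = [29, 36].
Result: [29, 36]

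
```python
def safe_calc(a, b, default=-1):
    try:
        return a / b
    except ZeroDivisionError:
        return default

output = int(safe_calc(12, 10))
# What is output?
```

Step-by-step execution trace:
1. `safe_calc(12, 10)` enters try: `return 12 / 10` → returns 1.2. No exception raised.
2. `except ZeroDivisionError` is skipped.
3. `int(1.2)` → 1 → output = 1.
Result: 1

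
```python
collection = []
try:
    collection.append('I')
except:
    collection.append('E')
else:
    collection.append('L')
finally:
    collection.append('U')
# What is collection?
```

Step-by-step execution trace:
1. try: `collection.append('I')` → collection = ['I']. No exception raised.
2. `except` is skipped.
3. `else` runs: `collection.append('L')` → collection = ['I', 'L'].
4. `finally` always runs: `collection.append('U')` → collection = ['I', 'L', 'U'].
Result: ['I', 'L', 'U']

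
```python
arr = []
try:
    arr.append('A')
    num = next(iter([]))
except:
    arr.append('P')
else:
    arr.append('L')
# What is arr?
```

Step-by-step execution trace:
1. try: `arr.append('A')` → arr = ['A'].
2. `num = next(iter([]))` raises StopIteration.
3. bare `except` matches → `arr.append('P')` → arr = ['A', 'P'].
4. `else` is skipped (an exception was raised).
Result: ['A', 'P']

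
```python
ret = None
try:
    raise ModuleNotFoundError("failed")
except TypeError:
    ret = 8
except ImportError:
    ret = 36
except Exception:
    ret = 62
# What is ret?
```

Step-by-step execution trace:
1. `raise ModuleNotFoundError(...)` raises ModuleNotFoundError.
2. `except TypeError` does not match (ModuleNotFoundError is not a subclass of TypeError); skipped.
3. `except ImportError` matches (ModuleNotFoundError is a subclass of ImportError) → ret = 36.
4. `except Exception` is not reached.
Result: 36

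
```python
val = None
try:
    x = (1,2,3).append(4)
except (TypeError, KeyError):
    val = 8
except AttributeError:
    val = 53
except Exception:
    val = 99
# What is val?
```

Step-by-step execution trace:
1. `x = (1,2,3).append(4)` raises AttributeError.
2. `except (TypeError, KeyError)` does not match AttributeError; skipped.
3. `except AttributeError` matches (exact type match) → val = 53.
4. `except Exception` is not reached.
Result: 53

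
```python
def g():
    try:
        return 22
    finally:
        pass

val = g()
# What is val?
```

Step-by-step execution trace:
1. `g()` enters try: `return 22` sets pending return value 22.
2. Before returning, `finally: pass` runs (no effect).
3. g() returns 22 → val = 22.
Result: 22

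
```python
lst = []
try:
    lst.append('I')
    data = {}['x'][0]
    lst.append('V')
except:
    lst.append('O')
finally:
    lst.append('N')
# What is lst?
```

Step-by-step execution trace:
1. try: `lst.append('I')` → lst = ['I'].
2. `data = {}['x'][0]` raises KeyError; `lst.append('V')` is not reached.
3. bare `except` matches → `lst.append('O')` → lst = ['I', 'O'].
4. finally always runs: `lst.append('N')` → lst = ['I', 'O', 'N'].
Result: ['I', 'O', 'N']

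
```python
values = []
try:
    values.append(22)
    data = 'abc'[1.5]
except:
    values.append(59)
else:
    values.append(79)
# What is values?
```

Step-by-step execution trace:
1. try: `values.append(22)` → values = [22].
2. `data = 'abc'[1.5]` raises TypeError.
3. bare `except` matches → `values.append(59)` → values = [22, 59].
4. `else` is skipped (an exception was raised).
Result: [22, 59]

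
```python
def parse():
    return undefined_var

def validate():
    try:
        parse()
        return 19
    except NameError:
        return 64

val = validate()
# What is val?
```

Step-by-step execution trace:
1. `validate()` calls `parse()`.
2. `parse()` evaluates `undefined_var`, which raises NameError; it propagates to the caller.
3. `return 19` is not reached.
4. `except NameError` in validate matches → returns 64.
5. val = 64.
Result: 64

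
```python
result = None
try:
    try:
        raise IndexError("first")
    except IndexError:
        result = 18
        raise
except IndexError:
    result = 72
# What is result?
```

Step-by-step execution trace:
1. Inner try: `raise IndexError("first")` raises IndexError.
2. Inner `except IndexError` matches → result = 18.
3. bare `raise` re-raises the same IndexError.
4. Outer `except IndexError` matches → result = 72.
Result: 72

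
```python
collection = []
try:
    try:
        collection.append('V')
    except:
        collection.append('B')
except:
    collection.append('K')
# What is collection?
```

Step-by-step execution trace:
1. Inner try: `collection.append('V')` → collection = ['V']. No exception raised.
2. Inner `except` is skipped.
3. Inner try completes normally; outer `except` is skipped.
Result: ['V']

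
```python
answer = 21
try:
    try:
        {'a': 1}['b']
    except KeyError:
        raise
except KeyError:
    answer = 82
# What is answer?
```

Step-by-step execution trace:
1. Inner try: `{'a': 1}['b']` raises KeyError.
2. Inner `except KeyError` matches; bare `raise` re-raises the same KeyError.
3. Outer `except KeyError` matches → answer = 82.
Result: 82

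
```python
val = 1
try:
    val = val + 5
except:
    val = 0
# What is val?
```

Step-by-step execution trace:
1. val starts at 1.
2. try: `val = val + 5` → val = 6. No exception raised.
3. `except` is skipped.
Result: 6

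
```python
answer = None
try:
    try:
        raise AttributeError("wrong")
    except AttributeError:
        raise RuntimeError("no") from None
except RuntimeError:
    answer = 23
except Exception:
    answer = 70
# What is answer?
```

Step-by-step execution trace:
1. Inner try raises AttributeError; inner `except AttributeError` catches it.
2. `raise RuntimeError(...) from None` raises RuntimeError (from None suppresses __context__, but the active exception is still RuntimeError).
3. Outer `except RuntimeError` matches → answer = 23.
4. `except Exception` is not reached.
Result: 23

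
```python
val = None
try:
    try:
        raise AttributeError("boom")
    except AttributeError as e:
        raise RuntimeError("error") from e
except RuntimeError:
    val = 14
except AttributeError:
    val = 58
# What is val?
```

Step-by-step execution trace:
1. Inner try raises AttributeError; inner `except AttributeError as e` catches it.
2. `raise RuntimeError(...) from e` raises RuntimeError (AttributeError is attached as __cause__, but only RuntimeError is active).
3. Outer `except RuntimeError` matches → val = 14.
4. `except AttributeError` is not reached.
Result: 14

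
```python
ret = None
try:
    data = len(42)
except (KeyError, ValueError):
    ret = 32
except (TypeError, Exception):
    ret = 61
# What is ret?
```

Step-by-step execution trace:
1. `data = len(42)` raises TypeError.
2. `except (KeyError, ValueError)` does not match TypeError; skipped.
3. `except (TypeError, Exception)` matches (TypeError is in the tuple) → ret = 61.
Result: 61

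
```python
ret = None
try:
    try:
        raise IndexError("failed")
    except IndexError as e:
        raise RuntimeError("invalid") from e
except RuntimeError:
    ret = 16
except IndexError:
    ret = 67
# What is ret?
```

Step-by-step execution trace:
1. Inner try raises IndexError; inner `except IndexError as e` catches it.
2. `raise RuntimeError(...) from e` raises RuntimeError (IndexError is attached as __cause__, but only RuntimeError is active).
3. Outer `except RuntimeError` matches → ret = 16.
4. `except IndexError` is not reached.
Result: 16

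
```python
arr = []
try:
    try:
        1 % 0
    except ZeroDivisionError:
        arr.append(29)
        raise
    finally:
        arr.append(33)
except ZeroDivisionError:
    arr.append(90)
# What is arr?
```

Step-by-step execution trace:
1. Inner try: `1 % 0` raises ZeroDivisionError.
2. Inner `except ZeroDivisionError` matches → `arr.append(29)` → arr = [29].
3. bare `raise` re-raises ZeroDivisionError.
4. Inner `finally` runs during unwinding: `arr.append(33)` → arr = [29, 33].
5. Outer `except ZeroDivisionError` matches → `arr.append(90)` → arr = [29, 33, 90].
Result: [29, 33, 90]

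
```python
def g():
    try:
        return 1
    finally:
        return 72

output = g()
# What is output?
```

Step-by-step execution trace:
1. `g()` enters try: `return 1` sets pending return value 1.
2. Before returning, `finally: return 72` runs and overrides the pending return.
3. g() returns 72 → output = 72.
Result: 72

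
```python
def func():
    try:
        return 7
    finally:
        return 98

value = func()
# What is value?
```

Step-by-step execution trace:
1. `func()` enters try: `return 7` sets pending return value 7.
2. Before returning, `finally: return 98` runs and overrides the pending return.
3. func() returns 98 → value = 98.
Result: 98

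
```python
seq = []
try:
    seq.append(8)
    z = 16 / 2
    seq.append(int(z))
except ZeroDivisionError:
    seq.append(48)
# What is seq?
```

Step-by-step execution trace:
1. try: `seq.append(8)` → seq = [8].
2. `z = 16 / 2` → z = 8.0. No exception raised.
3. `seq.append(int(z))` → seq = [8, 8].
4. `except ZeroDivisionError` is skipped (no exception was raised).
Result: [8, 8]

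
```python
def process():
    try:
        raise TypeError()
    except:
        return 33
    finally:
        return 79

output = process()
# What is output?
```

Step-by-step execution trace:
1. `process()` enters try: `raise TypeError()` raises TypeError.
2. bare `except` matches → `return 33` sets pending return value 33.
3. Before returning, `finally: return 79` runs and overrides the pending return.
4. process() returns 79 → output = 79.
Result: 79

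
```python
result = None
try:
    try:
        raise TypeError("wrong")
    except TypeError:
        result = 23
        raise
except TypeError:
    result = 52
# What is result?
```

Step-by-step execution trace:
1. Inner try: `raise TypeError("wrong")` raises TypeError.
2. Inner `except TypeError` matches → result = 23.
3. bare `raise` re-raises the same TypeError.
4. Outer `except TypeError` matches → result = 52.
Result: 52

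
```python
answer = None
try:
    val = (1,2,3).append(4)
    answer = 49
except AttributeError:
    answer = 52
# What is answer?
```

Step-by-step execution trace:
1. `val = (1,2,3).append(4)` raises AttributeError.
2. `answer = 49` is not reached.
3. `except AttributeError` matches → answer = 52.
Result: 52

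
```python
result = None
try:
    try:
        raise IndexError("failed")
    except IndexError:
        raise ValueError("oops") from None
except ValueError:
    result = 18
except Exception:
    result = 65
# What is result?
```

Step-by-step execution trace:
1. Inner try raises IndexError; inner `except IndexError` catches it.
2. `raise ValueError(...) from None` raises ValueError (from None suppresses __context__, but the active exception is still ValueError).
3. Outer `except ValueError` matches → result = 18.
4. `except Exception` is not reached.
Result: 18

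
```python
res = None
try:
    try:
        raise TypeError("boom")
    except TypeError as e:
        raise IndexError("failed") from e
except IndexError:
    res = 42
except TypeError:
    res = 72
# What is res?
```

Step-by-step execution trace:
1. Inner try raises TypeError; inner `except TypeError as e` catches it.
2. `raise IndexError(...) from e` raises IndexError (TypeError is attached as __cause__, but only IndexError is active).
3. Outer `except IndexError` matches → res = 42.
4. `except TypeError` is not reached.
Result: 42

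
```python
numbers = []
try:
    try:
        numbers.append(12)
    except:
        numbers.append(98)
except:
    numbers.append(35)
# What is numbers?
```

Step-by-step execution trace:
1. Inner try: `numbers.append(12)` → numbers = [12]. No exception raised.
2. Inner `except` is skipped.
3. Inner try completes normally; outer `except` is skipped.
Result: [12]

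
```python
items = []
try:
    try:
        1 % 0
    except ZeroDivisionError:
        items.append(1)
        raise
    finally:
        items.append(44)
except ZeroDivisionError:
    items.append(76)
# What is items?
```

Step-by-step execution trace:
1. Inner try: `1 % 0` raises ZeroDivisionError.
2. Inner `except ZeroDivisionError` matches → `items.append(1)` → items = [1].
3. bare `raise` re-raises ZeroDivisionError.
4. Inner `finally` runs during unwinding: `items.append(44)` → items = [1, 44].
5. Outer `except ZeroDivisionError` matches → `items.append(76)` → items = [1, 44, 76].
Result: [1, 44, 76]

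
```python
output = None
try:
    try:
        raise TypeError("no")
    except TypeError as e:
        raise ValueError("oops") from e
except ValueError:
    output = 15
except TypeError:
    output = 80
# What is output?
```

Step-by-step execution trace:
1. Inner try raises TypeError; inner `except TypeError as e` catches it.
2. `raise ValueError(...) from e` raises ValueError (TypeError is attached as __cause__, but only ValueError is active).
3. Outer `except ValueError` matches → output = 15.
4. `except TypeError` is not reached.
Result: 15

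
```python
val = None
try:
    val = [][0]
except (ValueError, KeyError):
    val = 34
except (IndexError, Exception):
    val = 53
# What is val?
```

Step-by-step execution trace:
1. `val = [][0]` raises IndexError.
2. `except (ValueError, KeyError)` does not match IndexError; skipped.
3. `except (IndexError, Exception)` matches (IndexError is in the tuple) → val = 53.
Result: 53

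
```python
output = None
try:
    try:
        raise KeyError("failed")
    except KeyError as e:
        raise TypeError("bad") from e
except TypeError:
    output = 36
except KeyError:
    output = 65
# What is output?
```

Step-by-step execution trace:
1. Inner try raises KeyError; inner `except KeyError as e` catches it.
2. `raise TypeError(...) from e` raises TypeError (KeyError is attached as __cause__, but only TypeError is active).
3. Outer `except TypeError` matches → output = 36.
4. `except KeyError` is not reached.
Result: 36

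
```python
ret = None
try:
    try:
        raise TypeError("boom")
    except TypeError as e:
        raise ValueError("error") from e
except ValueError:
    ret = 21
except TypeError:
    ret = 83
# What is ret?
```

Step-by-step execution trace:
1. Inner try raises TypeError; inner `except TypeError as e` catches it.
2. `raise ValueError(...) from e` raises ValueError (TypeError is attached as __cause__, but only ValueError is active).
3. Outer `except ValueError` matches → ret = 21.
4. `except TypeError` is not reached.
Result: 21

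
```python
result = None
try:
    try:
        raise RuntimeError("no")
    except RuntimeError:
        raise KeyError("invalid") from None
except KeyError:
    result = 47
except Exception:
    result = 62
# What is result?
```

Step-by-step execution trace:
1. Inner try raises RuntimeError; inner `except RuntimeError` catches it.
2. `raise KeyError(...) from None` raises KeyError (from None suppresses __context__, but the active exception is still KeyError).
3. Outer `except KeyError` matches → result = 47.
4. `except Exception` is not reached.
Result: 47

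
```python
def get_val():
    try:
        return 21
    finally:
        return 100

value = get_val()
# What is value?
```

Step-by-step execution trace:
1. `get_val()` enters try: `return 21` sets pending return value 21.
2. Before returning, `finally: return 100` runs and overrides the pending return.
3. get_val() returns 100 → value = 100.
Result: 100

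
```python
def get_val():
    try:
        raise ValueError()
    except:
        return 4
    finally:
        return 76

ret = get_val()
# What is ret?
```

Step-by-step execution trace:
1. `get_val()` enters try: `raise ValueError()` raises ValueError.
2. bare `except` matches → `return 4` sets pending return value 4.
3. Before returning, `finally: return 76` runs and overrides the pending return.
4. get_val() returns 76 → ret = 76.
Result: 76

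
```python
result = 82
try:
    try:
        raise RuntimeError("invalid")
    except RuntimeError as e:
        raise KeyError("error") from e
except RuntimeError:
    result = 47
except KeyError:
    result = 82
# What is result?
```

Step-by-step execution trace:
1. Inner try raises RuntimeError; inner `except RuntimeError as e` catches it.
2. `raise KeyError(...) from e` raises KeyError (RuntimeError is attached as __cause__, but only KeyError is active).
3. Outer `except RuntimeError` does not match KeyError; skipped.
4. Outer `except KeyError` matches → result = 82.
Result: 82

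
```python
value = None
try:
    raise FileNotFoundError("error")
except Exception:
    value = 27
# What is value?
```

Step-by-step execution trace:
1. `raise FileNotFoundError(...)` raises FileNotFoundError.
2. `except Exception` matches (FileNotFoundError is a subclass of Exception) → value = 27.
Result: 27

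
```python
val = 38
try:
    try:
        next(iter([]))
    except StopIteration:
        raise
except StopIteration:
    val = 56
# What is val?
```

Step-by-step execution trace:
1. Inner try: `next(iter([]))` raises StopIteration.
2. Inner `except StopIteration` matches; bare `raise` re-raises the same StopIteration.
3. Outer `except StopIteration` matches → val = 56.
Result: 56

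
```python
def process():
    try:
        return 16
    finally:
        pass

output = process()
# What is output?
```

Step-by-step execution trace:
1. `process()` enters try: `return 16` sets pending return value 16.
2. Before returning, `finally: pass` runs (no effect).
3. process() returns 16 → output = 16.
Result: 16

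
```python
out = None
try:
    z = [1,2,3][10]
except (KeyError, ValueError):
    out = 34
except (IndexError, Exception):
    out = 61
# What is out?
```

Step-by-step execution trace:
1. `z = [1,2,3][10]` raises IndexError.
2. `except (KeyError, ValueError)` does not match IndexError; skipped.
3. `except (IndexError, Exception)` matches (IndexError is in the tuple) → out = 61.
Result: 61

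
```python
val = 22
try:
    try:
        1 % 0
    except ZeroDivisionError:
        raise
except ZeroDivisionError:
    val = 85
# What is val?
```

Step-by-step execution trace:
1. Inner try: `1 % 0` raises ZeroDivisionError.
2. Inner `except ZeroDivisionError` matches; bare `raise` re-raises the same ZeroDivisionError.
3. Outer `except ZeroDivisionError` matches → val = 85.
Result: 85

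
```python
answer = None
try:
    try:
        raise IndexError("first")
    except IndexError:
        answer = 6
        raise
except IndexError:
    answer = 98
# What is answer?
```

Step-by-step execution trace:
1. Inner try: `raise IndexError("first")` raises IndexError.
2. Inner `except IndexError` matches → answer = 6.
3. bare `raise` re-raises the same IndexError.
4. Outer `except IndexError` matches → answer = 98.
Result: 98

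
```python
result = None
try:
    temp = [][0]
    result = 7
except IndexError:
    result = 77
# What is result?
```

Step-by-step execution trace:
1. `temp = [][0]` raises IndexError.
2. `result = 7` is not reached.
3. `except IndexError` matches → result = 77.
Result: 77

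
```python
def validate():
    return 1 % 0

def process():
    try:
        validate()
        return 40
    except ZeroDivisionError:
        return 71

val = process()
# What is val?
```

Step-by-step execution trace:
1. `process()` calls `validate()`.
2. `validate()` evaluates `1 % 0`, which raises ZeroDivisionError; it propagates to the caller.
3. `return 40` is not reached.
4. `except ZeroDivisionError` in process matches → returns 71.
5. val = 71.
Result: 71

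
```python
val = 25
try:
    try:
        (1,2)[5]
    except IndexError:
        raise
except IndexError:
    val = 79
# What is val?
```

Step-by-step execution trace:
1. Inner try: `(1,2)[5]` raises IndexError.
2. Inner `except IndexError` matches; bare `raise` re-raises the same IndexError.
3. Outer `except IndexError` matches → val = 79.
Result: 79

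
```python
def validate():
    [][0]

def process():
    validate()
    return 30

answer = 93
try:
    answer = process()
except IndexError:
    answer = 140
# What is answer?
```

Step-by-step execution trace:
1. answer starts at 93.
2. try: `process()` calls `validate()`.
3. `validate()` evaluates `[][0]`, which raises IndexError; it propagates through process (uncaught).
4. `return 30` in process is not reached; the assignment to answer does not complete.
5. `except IndexError` matches → answer = 140.
Result: 140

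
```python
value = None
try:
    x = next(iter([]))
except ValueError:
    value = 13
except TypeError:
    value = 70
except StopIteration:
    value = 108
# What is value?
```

Step-by-step execution trace:
1. `x = next(iter([]))` raises StopIteration.
2. `except ValueError` does not match StopIteration; skipped.
3. `except TypeError` does not match StopIteration; skipped.
4. `except StopIteration` matches → value = 108.
Result: 108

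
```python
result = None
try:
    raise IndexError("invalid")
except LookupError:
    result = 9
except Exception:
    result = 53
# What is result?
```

Step-by-step execution trace:
1. `raise IndexError(...)` raises IndexError.
2. `except LookupError` matches (IndexError is a subclass of LookupError) → result = 9.
3. `except Exception` is not reached.
Result: 9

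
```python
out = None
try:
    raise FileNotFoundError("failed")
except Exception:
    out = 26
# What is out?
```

Step-by-step execution trace:
1. `raise FileNotFoundError(...)` raises FileNotFoundError.
2. `except Exception` matches (FileNotFoundError is a subclass of Exception) → out = 26.
Result: 26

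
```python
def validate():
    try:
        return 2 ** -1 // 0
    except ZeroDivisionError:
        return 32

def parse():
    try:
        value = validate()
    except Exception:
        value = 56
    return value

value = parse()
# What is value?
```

Step-by-step execution trace:
1. `parse()` calls `validate()`.
2. In validate: `2 ** -1 // 0` raises ZeroDivisionError; `except ZeroDivisionError` catches it → returns 32.
3. In parse: `value = validate()` → value = 32. No exception reaches parse.
4. `except Exception` is skipped; parse returns 32.
5. value = 32.
Result: 32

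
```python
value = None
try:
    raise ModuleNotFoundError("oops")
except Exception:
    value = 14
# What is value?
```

Step-by-step execution trace:
1. `raise ModuleNotFoundError(...)` raises ModuleNotFoundError.
2. `except Exception` matches (ModuleNotFoundError is a subclass of Exception) → value = 14.
Result: 14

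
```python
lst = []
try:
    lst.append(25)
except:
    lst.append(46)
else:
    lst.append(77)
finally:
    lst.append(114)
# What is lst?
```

Step-by-step execution trace:
1. try: `lst.append(25)` → lst = [25]. No exception raised.
2. `except` is skipped.
3. `else` runs: `lst.append(77)` → lst = [25, 77].
4. `finally` always runs: `lst.append(114)` → lst = [25, 77, 114].
Result: [25, 77, 114]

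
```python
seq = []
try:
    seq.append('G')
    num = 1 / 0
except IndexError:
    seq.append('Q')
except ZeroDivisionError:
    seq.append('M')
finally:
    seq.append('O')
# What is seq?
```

Step-by-step execution trace:
1. try: `seq.append('G')` → seq = ['G'].
2. `num = 1 / 0` raises ZeroDivisionError.
3. `except IndexError` does not match ZeroDivisionError; skipped.
4. `except ZeroDivisionError` matches → `seq.append('M')` → seq = ['G', 'M'].
5. finally always runs: `seq.append('O')` → seq = ['G', 'M', 'O'].
Result: ['G', 'M', 'O']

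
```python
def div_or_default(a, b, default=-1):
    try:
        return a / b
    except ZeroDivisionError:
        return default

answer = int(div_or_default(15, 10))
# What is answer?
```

Step-by-step execution trace:
1. `div_or_default(15, 10)` enters try: `return 15 / 10` → returns 1.5. No exception raised.
2. `except ZeroDivisionError` is skipped.
3. `int(1.5)` → 1 → answer = 1.
Result: 1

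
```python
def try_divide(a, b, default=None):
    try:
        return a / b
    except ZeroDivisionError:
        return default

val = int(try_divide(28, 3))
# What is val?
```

Step-by-step execution trace:
1. `try_divide(28, 3)` enters try: `return 28 / 3` → returns 9.333333333333334. No exception raised.
2. `except ZeroDivisionError` is skipped.
3. `int(9.333333333333334)` → 9 → val = 9.
Result: 9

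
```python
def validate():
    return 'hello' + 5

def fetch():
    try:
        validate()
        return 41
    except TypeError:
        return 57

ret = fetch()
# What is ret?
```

Step-by-step execution trace:
1. `fetch()` calls `validate()`.
2. `validate()` evaluates `'hello' + 5`, which raises TypeError; it propagates to the caller.
3. `return 41` is not reached.
4. `except TypeError` in fetch matches → returns 57.
5. ret = 57.
Result: 57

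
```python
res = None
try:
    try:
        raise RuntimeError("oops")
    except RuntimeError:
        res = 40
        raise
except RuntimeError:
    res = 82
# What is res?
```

Step-by-step execution trace:
1. Inner try: `raise RuntimeError("oops")` raises RuntimeError.
2. Inner `except RuntimeError` matches → res = 40.
3. bare `raise` re-raises the same RuntimeError.
4. Outer `except RuntimeError` matches → res = 82.
Result: 82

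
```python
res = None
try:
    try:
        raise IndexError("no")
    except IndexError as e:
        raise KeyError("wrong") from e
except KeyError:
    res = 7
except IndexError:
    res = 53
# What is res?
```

Step-by-step execution trace:
1. Inner try raises IndexError; inner `except IndexError as e` catches it.
2. `raise KeyError(...) from e` raises KeyError (IndexError is attached as __cause__, but only KeyError is active).
3. Outer `except KeyError` matches → res = 7.
4. `except IndexError` is not reached.
Result: 7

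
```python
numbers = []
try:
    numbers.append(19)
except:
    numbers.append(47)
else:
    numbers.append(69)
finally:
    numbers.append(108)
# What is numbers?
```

Step-by-step execution trace:
1. try: `numbers.append(19)` → numbers = [19]. No exception raised.
2. `except` is skipped.
3. `else` runs: `numbers.append(69)` → numbers = [19, 69].
4. `finally` always runs: `numbers.append(108)` → numbers = [19, 69, 108].
Result: [19, 69, 108]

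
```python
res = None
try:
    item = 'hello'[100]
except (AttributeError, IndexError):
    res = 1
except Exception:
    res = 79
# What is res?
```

Step-by-step execution trace:
1. `item = 'hello'[100]` raises IndexError.
2. `except (AttributeError, IndexError)` matches (IndexError is in the tuple) → res = 1.
3. `except Exception` is not reached.
Result: 1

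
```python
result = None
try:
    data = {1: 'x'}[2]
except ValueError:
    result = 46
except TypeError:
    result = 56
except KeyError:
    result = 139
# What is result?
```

Step-by-step execution trace:
1. `data = {1: 'x'}[2]` raises KeyError.
2. `except ValueError` does not match KeyError; skipped.
3. `except TypeError` does not match KeyError; skipped.
4. `except KeyError` matches → result = 139.
Result: 139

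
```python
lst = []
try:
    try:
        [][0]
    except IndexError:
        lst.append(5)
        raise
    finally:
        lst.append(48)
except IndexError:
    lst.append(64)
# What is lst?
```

Step-by-step execution trace:
1. Inner try: `[][0]` raises IndexError.
2. Inner `except IndexError` matches → `lst.append(5)` → lst = [5].
3. bare `raise` re-raises IndexError.
4. Inner `finally` runs during unwinding: `lst.append(48)` → lst = [5, 48].
5. Outer `except IndexError` matches → `lst.append(64)` → lst = [5, 48, 64].
Result: [5, 48, 64]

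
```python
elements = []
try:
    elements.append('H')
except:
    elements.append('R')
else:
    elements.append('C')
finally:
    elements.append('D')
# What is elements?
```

Step-by-step execution trace:
1. try: `elements.append('H')` → elements = ['H']. No exception raised.
2. `except` is skipped.
3. `else` runs: `elements.append('C')` → elements = ['H', 'C'].
4. `finally` always runs: `elements.append('D')` → elements = ['H', 'C', 'D'].
Result: ['H', 'C', 'D']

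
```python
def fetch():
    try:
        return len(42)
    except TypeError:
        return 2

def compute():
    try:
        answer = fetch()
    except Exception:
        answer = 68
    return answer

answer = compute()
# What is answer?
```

Step-by-step execution trace:
1. `compute()` calls `fetch()`.
2. In fetch: `len(42)` raises TypeError; `except TypeError` catches it → returns 2.
3. In compute: `answer = fetch()` → answer = 2. No exception reaches compute.
4. `except Exception` is skipped; compute returns 2.
5. answer = 2.
Result: 2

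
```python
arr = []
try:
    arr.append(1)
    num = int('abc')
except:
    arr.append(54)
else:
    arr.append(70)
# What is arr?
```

Step-by-step execution trace:
1. try: `arr.append(1)` → arr = [1].
2. `num = int('abc')` raises ValueError.
3. bare `except` matches → `arr.append(54)` → arr = [1, 54].
4. `else` is skipped (an exception was raised).
Result: [1, 54]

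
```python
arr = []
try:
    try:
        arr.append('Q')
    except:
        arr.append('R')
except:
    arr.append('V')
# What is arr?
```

Step-by-step execution trace:
1. Inner try: `arr.append('Q')` → arr = ['Q']. No exception raised.
2. Inner `except` is skipped.
3. Inner try completes normally; outer `except` is skipped.
Result: ['Q']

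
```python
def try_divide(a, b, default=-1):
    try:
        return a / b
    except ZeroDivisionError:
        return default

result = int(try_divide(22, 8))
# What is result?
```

Step-by-step execution trace:
1. `try_divide(22, 8)` enters try: `return 22 / 8` → returns 2.75. No exception raised.
2. `except ZeroDivisionError` is skipped.
3. `int(2.75)` → 2 → result = 2.
Result: 2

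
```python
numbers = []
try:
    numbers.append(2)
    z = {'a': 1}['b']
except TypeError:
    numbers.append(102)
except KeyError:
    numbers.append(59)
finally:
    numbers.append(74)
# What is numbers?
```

Step-by-step execution trace:
1. try: `numbers.append(2)` → numbers = [2].
2. `z = {'a': 1}['b']` raises KeyError.
3. `except TypeError` does not match KeyError; skipped.
4. `except KeyError` matches → `numbers.append(59)` → numbers = [2, 59].
5. finally always runs: `numbers.append(74)` → numbers = [2, 59, 74].
Result: [2, 59, 74]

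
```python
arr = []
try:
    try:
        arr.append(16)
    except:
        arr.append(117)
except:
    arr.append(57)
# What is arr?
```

Step-by-step execution trace:
1. Inner try: `arr.append(16)` → arr = [16]. No exception raised.
2. Inner `except` is skipped.
3. Inner try completes normally; outer `except` is skipped.
Result: [16]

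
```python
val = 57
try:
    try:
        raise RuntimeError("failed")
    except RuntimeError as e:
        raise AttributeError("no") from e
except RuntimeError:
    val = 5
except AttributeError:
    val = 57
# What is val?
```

Step-by-step execution trace:
1. Inner try raises RuntimeError; inner `except RuntimeError as e` catches it.
2. `raise AttributeError(...) from e` raises AttributeError (RuntimeError is attached as __cause__, but only AttributeError is active).
3. Outer `except RuntimeError` does not match AttributeError; skipped.
4. Outer `except AttributeError` matches → val = 57.
Result: 57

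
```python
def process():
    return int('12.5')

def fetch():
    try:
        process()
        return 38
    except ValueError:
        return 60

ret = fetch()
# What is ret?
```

Step-by-step execution trace:
1. `fetch()` calls `process()`.
2. `process()` evaluates `int('12.5')`, which raises ValueError; it propagates to the caller.
3. `return 38` is not reached.
4. `except ValueError` in fetch matches → returns 60.
5. ret = 60.
Result: 60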